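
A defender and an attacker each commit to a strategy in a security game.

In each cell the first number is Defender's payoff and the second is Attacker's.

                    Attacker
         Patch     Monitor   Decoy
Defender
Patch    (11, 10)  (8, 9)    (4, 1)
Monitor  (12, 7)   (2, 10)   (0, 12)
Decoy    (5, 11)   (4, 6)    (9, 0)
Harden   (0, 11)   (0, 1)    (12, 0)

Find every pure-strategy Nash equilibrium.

There is no pure-strategy Nash equilibrium.

Defender against Patch: payoffs 11, 12, 5, 0 → best response Monitor.
Defender against Monitor: payoffs 8, 2, 4, 0 → best response Patch.
Defender against Decoy: payoffs 4, 0, 9, 12 → best response Harden.
Attacker against Patch: payoffs 10, 9, 1 → best response Patch.
Attacker against Monitor: payoffs 7, 10, 12 → best response Decoy.
Attacker against Decoy: payoffs 11, 6, 0 → best response Patch.
Attacker against Harden: payoffs 11, 1, 0 → best response Patch.
No profile is a mutual best response for all players.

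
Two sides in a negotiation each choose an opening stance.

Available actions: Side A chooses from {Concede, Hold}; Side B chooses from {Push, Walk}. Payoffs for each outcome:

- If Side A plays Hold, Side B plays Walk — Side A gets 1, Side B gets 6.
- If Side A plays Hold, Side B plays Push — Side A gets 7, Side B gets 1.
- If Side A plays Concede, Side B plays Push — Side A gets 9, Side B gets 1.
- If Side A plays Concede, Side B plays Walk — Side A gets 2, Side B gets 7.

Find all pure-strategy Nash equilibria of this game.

Side A against Push: payoffs 9, 7 → best response Concede.
Side A against Walk: payoffs 2, 1 → best response Concede.
Side B against Concede: payoffs 1, 7 → best response Walk.
Side B against Hold: payoffs 1, 6 → best response Walk.
Mutual best responses: (Concede, Walk).

Pure NE: (Concede, Walk)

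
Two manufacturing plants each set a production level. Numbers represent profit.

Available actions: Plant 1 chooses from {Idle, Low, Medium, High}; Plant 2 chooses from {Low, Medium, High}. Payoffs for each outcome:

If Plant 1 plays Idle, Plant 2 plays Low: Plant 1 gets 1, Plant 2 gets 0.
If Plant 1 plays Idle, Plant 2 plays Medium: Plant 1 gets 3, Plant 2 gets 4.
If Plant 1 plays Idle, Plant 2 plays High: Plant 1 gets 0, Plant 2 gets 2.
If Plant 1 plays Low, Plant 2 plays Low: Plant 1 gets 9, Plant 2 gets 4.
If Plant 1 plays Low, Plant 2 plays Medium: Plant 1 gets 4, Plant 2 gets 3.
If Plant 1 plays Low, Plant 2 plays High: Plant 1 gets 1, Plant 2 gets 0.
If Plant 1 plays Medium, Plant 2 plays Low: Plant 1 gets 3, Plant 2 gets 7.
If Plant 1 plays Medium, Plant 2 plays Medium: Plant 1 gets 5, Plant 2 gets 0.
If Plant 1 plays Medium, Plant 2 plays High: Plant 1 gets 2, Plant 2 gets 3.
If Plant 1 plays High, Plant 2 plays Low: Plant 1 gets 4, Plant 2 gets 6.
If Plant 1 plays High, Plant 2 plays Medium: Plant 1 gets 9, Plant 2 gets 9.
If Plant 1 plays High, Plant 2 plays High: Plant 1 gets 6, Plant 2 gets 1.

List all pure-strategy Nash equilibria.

(Idle, Low): Plant 1 can switch to Low (1 → 9). Not NE.
(Idle, Medium): Plant 1 can switch to Low (3 → 4). Not NE.
(Idle, High): Plant 1 can switch to Low (0 → 1). Not NE.
(Low, Low): Plant 1 gets 9, best alternative 4; Plant 2 gets 4, best alternative 3. No profitable deviation — NE.
(Low, Medium): Plant 1 can switch to Medium (4 → 5). Not NE.
(Low, High): Plant 1 can switch to Medium (1 → 2). Not NE.
(Medium, Low): Plant 1 can switch to Low (3 → 9). Not NE.
(High, Medium): Plant 1 gets 9, best alternative 5; Plant 2 gets 9, best alternative 6. No profitable deviation — NE.
(The remaining 4 profiles each have a profitable deviation by the same check.)

The pure Nash equilibria are (Low, Low) and (High, Medium).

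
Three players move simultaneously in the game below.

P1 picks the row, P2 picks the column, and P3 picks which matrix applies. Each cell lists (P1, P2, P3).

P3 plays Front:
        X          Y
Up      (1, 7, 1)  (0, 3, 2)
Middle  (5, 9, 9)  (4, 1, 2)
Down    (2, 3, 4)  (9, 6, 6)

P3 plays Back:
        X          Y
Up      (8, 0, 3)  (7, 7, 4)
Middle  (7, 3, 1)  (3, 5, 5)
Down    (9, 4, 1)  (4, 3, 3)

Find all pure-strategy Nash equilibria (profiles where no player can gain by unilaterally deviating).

(Up, X, Front): P1 can switch to Middle (1 → 5). Not NE.
(Up, X, Back): P1 can switch to Down (8 → 9). Not NE.
(Up, Y, Front): P1 can switch to Middle (0 → 4). Not NE.
(Up, Y, Back): P1 gets 7, best alternative 4; P2 gets 7, best alternative 0; P3 gets 4, best alternative 2. No profitable deviation — NE.
(Middle, X, Front): P1 gets 5, best alternative 2; P2 gets 9, best alternative 1; P3 gets 9, best alternative 1. No profitable deviation — NE.
(Middle, X, Back): P1 can switch to Up (7 → 8). Not NE.
(Middle, Y, Front): P1 can switch to Down (4 → 9). Not NE.
(Middle, Y, Back): P1 can switch to Up (3 → 7). Not NE.
(Down, X, Front): P1 can switch to Middle (2 → 5). Not NE.
(Down, X, Back): P3 can switch to Front (1 → 4). Not NE.
(Down, Y, Front): P1 gets 9, best alternative 4; P2 gets 6, best alternative 3; P3 gets 6, best alternative 3. No profitable deviation — NE.
(The remaining 1 profile has a profitable deviation by the same check.)

The pure Nash equilibria are (Up, Y, Back); (Middle, X, Front); (Down, Y, Front).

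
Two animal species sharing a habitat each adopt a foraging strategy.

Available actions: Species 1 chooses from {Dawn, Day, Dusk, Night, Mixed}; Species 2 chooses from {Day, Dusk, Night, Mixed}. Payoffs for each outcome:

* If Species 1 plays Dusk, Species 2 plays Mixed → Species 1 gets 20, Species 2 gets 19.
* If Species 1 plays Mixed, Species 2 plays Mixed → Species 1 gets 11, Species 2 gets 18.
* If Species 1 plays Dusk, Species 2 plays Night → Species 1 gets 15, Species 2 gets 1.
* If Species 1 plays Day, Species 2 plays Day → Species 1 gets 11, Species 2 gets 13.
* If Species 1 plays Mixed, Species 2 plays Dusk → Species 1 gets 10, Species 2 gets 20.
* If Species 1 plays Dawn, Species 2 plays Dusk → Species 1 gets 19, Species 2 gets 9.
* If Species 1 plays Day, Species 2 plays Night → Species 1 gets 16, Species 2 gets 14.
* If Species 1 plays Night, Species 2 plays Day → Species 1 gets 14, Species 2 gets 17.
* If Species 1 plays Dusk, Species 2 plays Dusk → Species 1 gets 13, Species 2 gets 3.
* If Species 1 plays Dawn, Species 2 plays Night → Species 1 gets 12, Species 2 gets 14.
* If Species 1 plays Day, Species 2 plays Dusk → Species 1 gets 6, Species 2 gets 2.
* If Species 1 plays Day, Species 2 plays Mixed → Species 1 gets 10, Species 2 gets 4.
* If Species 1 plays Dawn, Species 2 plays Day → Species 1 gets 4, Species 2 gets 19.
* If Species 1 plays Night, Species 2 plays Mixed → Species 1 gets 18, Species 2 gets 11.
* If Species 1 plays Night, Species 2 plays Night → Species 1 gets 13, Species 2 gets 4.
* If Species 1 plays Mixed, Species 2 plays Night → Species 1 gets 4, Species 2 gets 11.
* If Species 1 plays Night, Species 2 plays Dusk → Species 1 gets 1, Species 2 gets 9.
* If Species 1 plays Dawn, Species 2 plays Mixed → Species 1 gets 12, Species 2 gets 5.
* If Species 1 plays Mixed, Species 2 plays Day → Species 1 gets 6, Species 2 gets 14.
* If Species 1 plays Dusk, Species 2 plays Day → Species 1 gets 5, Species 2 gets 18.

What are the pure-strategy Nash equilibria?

Pure-strategy Nash equilibria: (Day, Night) and (Dusk, Mixed) and (Night, Day)

Species 1 against Day: payoffs 4, 11, 5, 14, 6 → best response Night.
Species 1 against Dusk: payoffs 19, 6, 13, 1, 10 → best response Dawn.
Species 1 against Night: payoffs 12, 16, 15, 13, 4 → best response Day.
Species 1 against Mixed: payoffs 12, 10, 20, 18, 11 → best response Dusk.
Species 2 against Dawn: payoffs 19, 9, 14, 5 → best response Day.
Species 2 against Day: payoffs 13, 2, 14, 4 → best response Night.
Species 2 against Dusk: payoffs 18, 3, 1, 19 → best response Mixed.
Species 2 against Night: payoffs 17, 9, 4, 11 → best response Day.
Species 2 against Mixed: payoffs 14, 20, 11, 18 → best response Dusk.
Mutual best responses: (Day, Night); (Dusk, Mixed); (Night, Day).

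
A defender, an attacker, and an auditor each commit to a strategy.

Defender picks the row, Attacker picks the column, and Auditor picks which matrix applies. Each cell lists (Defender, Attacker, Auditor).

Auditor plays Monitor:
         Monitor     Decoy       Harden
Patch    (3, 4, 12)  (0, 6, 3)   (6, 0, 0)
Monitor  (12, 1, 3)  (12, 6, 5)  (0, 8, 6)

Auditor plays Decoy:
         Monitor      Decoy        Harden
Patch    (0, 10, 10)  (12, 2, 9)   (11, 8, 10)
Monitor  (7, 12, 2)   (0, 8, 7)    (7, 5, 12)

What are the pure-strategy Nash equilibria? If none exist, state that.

none

For each strategy profile, look for a profitable unilateral deviation.
(Patch, Monitor, Monitor): Defender can switch to Monitor (3 → 12). Not NE.
(Patch, Monitor, Decoy): Defender can switch to Monitor (0 → 7). Not NE.
(Patch, Decoy, Monitor): Defender can switch to Monitor (0 → 12). Not NE.
(Patch, Decoy, Decoy): Attacker can switch to Monitor (2 → 10). Not NE.
(Patch, Harden, Monitor): Attacker can switch to Monitor (0 → 4). Not NE.
(Patch, Harden, Decoy): Attacker can switch to Monitor (8 → 10). Not NE.
(Monitor, Monitor, Monitor): Attacker can switch to Decoy (1 → 6). Not NE.
(Monitor, Monitor, Decoy): Auditor can switch to Monitor (2 → 3). Not NE.
(The remaining 4 profiles each have a profitable deviation by the same check.)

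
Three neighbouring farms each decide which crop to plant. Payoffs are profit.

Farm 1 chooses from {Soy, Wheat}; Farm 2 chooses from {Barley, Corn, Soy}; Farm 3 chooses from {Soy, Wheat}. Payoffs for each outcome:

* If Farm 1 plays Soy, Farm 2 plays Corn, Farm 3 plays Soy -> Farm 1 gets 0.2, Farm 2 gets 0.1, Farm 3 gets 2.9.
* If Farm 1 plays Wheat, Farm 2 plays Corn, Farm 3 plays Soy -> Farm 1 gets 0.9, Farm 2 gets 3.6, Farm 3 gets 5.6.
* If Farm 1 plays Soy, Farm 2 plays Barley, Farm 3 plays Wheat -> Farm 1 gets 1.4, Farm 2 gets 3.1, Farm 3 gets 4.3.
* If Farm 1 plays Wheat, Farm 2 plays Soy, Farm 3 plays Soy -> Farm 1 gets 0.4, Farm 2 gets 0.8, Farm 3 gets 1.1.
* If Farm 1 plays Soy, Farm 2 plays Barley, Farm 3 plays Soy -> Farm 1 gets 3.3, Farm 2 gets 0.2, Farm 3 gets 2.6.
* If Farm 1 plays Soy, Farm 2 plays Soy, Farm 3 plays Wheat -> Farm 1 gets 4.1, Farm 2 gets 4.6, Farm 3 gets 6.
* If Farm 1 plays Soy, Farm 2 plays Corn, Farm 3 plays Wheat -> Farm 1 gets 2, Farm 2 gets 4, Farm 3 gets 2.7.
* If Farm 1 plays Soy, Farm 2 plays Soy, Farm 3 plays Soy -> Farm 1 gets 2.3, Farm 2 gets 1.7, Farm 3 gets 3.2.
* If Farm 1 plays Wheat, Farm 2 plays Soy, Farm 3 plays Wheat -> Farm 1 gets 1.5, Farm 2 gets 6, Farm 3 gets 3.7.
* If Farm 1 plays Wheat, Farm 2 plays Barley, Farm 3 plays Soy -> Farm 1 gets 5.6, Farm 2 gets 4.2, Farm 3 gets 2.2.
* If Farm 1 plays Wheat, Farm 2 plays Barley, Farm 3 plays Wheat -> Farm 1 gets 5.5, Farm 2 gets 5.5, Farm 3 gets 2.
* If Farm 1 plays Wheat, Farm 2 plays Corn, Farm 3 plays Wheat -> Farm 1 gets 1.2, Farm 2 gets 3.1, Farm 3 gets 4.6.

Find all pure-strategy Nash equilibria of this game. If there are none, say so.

Check each profile: it is a Nash equilibrium iff no player can strictly gain by switching unilaterally.
(Soy, Barley, Soy): Farm 1 can switch to Wheat (3.3 → 5.6). Not NE.
(Soy, Barley, Wheat): Farm 1 can switch to Wheat (1.4 → 5.5). Not NE.
(Soy, Corn, Soy): Farm 1 can switch to Wheat (0.2 → 0.9). Not NE.
(Soy, Corn, Wheat): Farm 2 can switch to Soy (4 → 4.6). Not NE.
(Soy, Soy, Soy): Farm 3 can switch to Wheat (3.2 → 6). Not NE.
(Soy, Soy, Wheat): Farm 1 gets 4.1, best alternative 1.5; Farm 2 gets 4.6, best alternative 4; Farm 3 gets 6, best alternative 3.2. No profitable deviation — NE.
(Wheat, Barley, Soy): Farm 1 gets 5.6, best alternative 3.3; Farm 2 gets 4.2, best alternative 3.6; Farm 3 gets 2.2, best alternative 2. No profitable deviation — NE.
(Wheat, Barley, Wheat): Farm 2 can switch to Soy (5.5 → 6). Not NE.
(Wheat, Corn, Soy): Farm 2 can switch to Barley (3.6 → 4.2). Not NE.
(Wheat, Corn, Wheat): Farm 1 can switch to Soy (1.2 → 2). Not NE.
(Wheat, Soy, Soy): Farm 1 can switch to Soy (0.4 → 2.3). Not NE.
(Wheat, Soy, Wheat): Farm 1 can switch to Soy (1.5 → 4.1). Not NE.

Pure-strategy Nash equilibria: (Soy, Soy, Wheat), (Wheat, Barley, Soy)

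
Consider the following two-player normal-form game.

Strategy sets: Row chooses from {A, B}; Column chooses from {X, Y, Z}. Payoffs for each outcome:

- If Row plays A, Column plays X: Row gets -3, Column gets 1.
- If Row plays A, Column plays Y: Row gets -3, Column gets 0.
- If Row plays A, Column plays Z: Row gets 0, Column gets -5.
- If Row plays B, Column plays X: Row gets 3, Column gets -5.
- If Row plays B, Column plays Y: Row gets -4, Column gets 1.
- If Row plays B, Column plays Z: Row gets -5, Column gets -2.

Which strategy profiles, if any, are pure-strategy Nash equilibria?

(A, X): Row can switch to B (-3 → 3). Not NE.
(A, Y): Column can switch to X (0 → 1). Not NE.
(A, Z): Column can switch to X (-5 → 1). Not NE.
(B, X): Column can switch to Y (-5 → 1). Not NE.
(B, Y): Row can switch to A (-4 → -3). Not NE.
(B, Z): Row can switch to A (-5 → 0). Not NE.

There is no pure-strategy Nash equilibrium.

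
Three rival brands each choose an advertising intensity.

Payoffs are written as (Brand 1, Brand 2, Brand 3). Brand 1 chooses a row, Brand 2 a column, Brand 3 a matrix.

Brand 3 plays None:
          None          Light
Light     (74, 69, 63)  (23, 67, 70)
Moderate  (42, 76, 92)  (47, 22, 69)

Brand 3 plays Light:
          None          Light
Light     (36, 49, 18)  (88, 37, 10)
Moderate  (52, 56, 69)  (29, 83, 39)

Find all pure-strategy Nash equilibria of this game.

Brand 1 against (None, None): payoffs 74, 42 → best response Light.
Brand 1 against (None, Light): payoffs 36, 52 → best response Moderate.
Brand 1 against (Light, None): payoffs 23, 47 → best response Moderate.
Brand 1 against (Light, Light): payoffs 88, 29 → best response Light.
Brand 2 against (Light, None): payoffs 69, 67 → best response None.
Brand 2 against (Light, Light): payoffs 49, 37 → best response None.
Brand 2 against (Moderate, None): payoffs 76, 22 → best response None.
Brand 2 against (Moderate, Light): payoffs 56, 83 → best response Light.
Brand 3 against (Light, None): payoffs 63, 18 → best response None.
Brand 3 against (Light, Light): payoffs 70, 10 → best response None.
Brand 3 against (Moderate, None): payoffs 92, 69 → best response None.
Brand 3 against (Moderate, Light): payoffs 69, 39 → best response None.
Mutual best responses: (Light, None, None).

Pure NE: (Light, None, None)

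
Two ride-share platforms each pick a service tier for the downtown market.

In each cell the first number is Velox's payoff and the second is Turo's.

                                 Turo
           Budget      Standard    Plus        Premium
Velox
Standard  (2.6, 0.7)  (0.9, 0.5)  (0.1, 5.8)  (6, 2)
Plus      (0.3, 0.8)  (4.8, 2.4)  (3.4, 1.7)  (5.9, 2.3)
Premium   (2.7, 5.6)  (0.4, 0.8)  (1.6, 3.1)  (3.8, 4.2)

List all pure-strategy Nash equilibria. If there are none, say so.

Pure-strategy Nash equilibria: (Plus, Standard) and (Premium, Budget)

Velox against Budget: payoffs 2.6, 0.3, 2.7 → best response Premium.
Velox against Standard: payoffs 0.9, 4.8, 0.4 → best response Plus.
Velox against Plus: payoffs 0.1, 3.4, 1.6 → best response Plus.
Velox against Premium: payoffs 6, 5.9, 3.8 → best response Standard.
Turo against Standard: payoffs 0.7, 0.5, 5.8, 2 → best response Plus.
Turo against Plus: payoffs 0.8, 2.4, 1.7, 2.3 → best response Standard.
Turo against Premium: payoffs 5.6, 0.8, 3.1, 4.2 → best response Budget.
Mutual best responses: (Plus, Standard); (Premium, Budget).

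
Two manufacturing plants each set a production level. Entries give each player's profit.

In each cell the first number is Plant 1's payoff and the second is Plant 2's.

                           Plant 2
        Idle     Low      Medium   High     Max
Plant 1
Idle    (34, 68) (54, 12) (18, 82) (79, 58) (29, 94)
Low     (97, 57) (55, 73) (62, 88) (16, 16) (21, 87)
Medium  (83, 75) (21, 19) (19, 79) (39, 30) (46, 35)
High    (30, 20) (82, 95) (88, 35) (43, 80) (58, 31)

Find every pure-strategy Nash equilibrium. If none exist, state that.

Plant 1 against Idle: payoffs 34, 97, 83, 30 → best response Low.
Plant 1 against Low: payoffs 54, 55, 21, 82 → best response High.
Plant 1 against Medium: payoffs 18, 62, 19, 88 → best response High.
Plant 1 against High: payoffs 79, 16, 39, 43 → best response Idle.
Plant 1 against Max: payoffs 29, 21, 46, 58 → best response High.
Plant 2 against Idle: payoffs 68, 12, 82, 58, 94 → best response Max.
Plant 2 against Low: payoffs 57, 73, 88, 16, 87 → best response Medium.
Plant 2 against Medium: payoffs 75, 19, 79, 30, 35 → best response Medium.
Plant 2 against High: payoffs 20, 95, 35, 80, 31 → best response Low.
Mutual best responses: (High, Low).

(High, Low)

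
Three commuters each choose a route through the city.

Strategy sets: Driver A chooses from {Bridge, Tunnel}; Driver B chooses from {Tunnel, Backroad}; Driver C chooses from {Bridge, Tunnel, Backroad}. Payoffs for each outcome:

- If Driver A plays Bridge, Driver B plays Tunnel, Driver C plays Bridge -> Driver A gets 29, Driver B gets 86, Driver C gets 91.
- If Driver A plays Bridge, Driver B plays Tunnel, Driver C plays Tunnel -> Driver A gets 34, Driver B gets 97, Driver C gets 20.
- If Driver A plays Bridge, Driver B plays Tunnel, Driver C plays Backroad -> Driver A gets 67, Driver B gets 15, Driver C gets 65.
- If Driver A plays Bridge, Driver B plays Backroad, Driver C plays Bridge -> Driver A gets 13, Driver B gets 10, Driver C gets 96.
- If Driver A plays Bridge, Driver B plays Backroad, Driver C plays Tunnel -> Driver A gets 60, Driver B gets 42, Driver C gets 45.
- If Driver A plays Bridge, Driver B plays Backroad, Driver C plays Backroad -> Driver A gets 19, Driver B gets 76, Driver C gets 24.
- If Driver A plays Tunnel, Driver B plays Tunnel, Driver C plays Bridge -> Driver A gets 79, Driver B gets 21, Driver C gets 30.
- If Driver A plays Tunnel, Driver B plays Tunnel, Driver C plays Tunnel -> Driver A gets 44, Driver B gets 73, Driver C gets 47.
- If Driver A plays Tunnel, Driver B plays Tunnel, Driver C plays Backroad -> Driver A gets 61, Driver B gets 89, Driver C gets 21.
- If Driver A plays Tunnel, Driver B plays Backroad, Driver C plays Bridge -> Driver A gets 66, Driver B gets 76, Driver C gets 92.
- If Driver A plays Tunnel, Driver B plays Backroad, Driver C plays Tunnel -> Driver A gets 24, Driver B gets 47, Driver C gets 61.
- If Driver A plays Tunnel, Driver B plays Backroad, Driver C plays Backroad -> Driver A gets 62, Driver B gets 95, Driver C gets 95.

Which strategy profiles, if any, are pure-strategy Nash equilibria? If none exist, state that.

For each player, find the best response to each opponent profile; mutual best responses are the pure NE.
Driver A against (Tunnel, Bridge): payoffs 29, 79 → best response Tunnel.
Driver A against (Tunnel, Tunnel): payoffs 34, 44 → best response Tunnel.
Driver A against (Tunnel, Backroad): payoffs 67, 61 → best response Bridge.
Driver A against (Backroad, Bridge): payoffs 13, 66 → best response Tunnel.
Driver A against (Backroad, Tunnel): payoffs 60, 24 → best response Bridge.
Driver A against (Backroad, Backroad): payoffs 19, 62 → best response Tunnel.
Driver B against (Bridge, Bridge): payoffs 86, 10 → best response Tunnel.
Driver B against (Bridge, Tunnel): payoffs 97, 42 → best response Tunnel.
Driver B against (Bridge, Backroad): payoffs 15, 76 → best response Backroad.
Driver B against (Tunnel, Bridge): payoffs 21, 76 → best response Backroad.
Driver B against (Tunnel, Tunnel): payoffs 73, 47 → best response Tunnel.
Driver B against (Tunnel, Backroad): payoffs 89, 95 → best response Backroad.
Driver C against (Bridge, Tunnel): payoffs 91, 20, 65 → best response Bridge.
Driver C against (Bridge, Backroad): payoffs 96, 45, 24 → best response Bridge.
Driver C against (Tunnel, Tunnel): payoffs 30, 47, 21 → best response Tunnel.
Driver C against (Tunnel, Backroad): payoffs 92, 61, 95 → best response Backroad.
Mutual best responses: (Tunnel, Tunnel, Tunnel); (Tunnel, Backroad, Backroad).

Pure-strategy Nash equilibria: (Tunnel, Tunnel, Tunnel); (Tunnel, Backroad, Backroad)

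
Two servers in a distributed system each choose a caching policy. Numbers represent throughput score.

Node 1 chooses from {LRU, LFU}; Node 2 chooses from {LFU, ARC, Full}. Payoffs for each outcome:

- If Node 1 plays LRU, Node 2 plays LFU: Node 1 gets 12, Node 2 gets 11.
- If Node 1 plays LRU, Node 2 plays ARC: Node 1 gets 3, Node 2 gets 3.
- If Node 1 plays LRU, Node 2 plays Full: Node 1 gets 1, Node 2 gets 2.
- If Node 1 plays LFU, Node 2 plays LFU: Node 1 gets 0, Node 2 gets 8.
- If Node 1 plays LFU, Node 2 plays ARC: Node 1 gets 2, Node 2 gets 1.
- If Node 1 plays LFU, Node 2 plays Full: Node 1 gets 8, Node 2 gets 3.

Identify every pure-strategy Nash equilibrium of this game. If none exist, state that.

For each player, find the best response to each opponent profile; mutual best responses are the pure NE.
Node 1 against LFU: payoffs 12, 0 → best response LRU.
Node 1 against ARC: payoffs 3, 2 → best response LRU.
Node 1 against Full: payoffs 1, 8 → best response LFU.
Node 2 against LRU: payoffs 11, 3, 2 → best response LFU.
Node 2 against LFU: payoffs 8, 1, 3 → best response LFU.
Mutual best responses: (LRU, LFU).

(LRU, LFU)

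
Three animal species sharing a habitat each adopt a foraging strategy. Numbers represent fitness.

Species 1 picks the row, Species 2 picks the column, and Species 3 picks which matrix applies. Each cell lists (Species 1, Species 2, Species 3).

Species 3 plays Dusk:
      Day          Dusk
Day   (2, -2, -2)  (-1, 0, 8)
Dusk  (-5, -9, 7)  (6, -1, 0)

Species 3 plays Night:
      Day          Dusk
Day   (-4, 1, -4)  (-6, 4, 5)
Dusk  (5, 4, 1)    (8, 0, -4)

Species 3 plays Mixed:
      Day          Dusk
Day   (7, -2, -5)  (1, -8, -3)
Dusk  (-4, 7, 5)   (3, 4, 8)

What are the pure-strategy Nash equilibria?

This game has no pure Nash equilibrium.

Species 1 against (Day, Dusk): payoffs 2, -5 → best response Day.
Species 1 against (Day, Night): payoffs -4, 5 → best response Dusk.
Species 1 against (Day, Mixed): payoffs 7, -4 → best response Day.
Species 1 against (Dusk, Dusk): payoffs -1, 6 → best response Dusk.
Species 1 against (Dusk, Night): payoffs -6, 8 → best response Dusk.
Species 1 against (Dusk, Mixed): payoffs 1, 3 → best response Dusk.
Species 2 against (Day, Dusk): payoffs -2, 0 → best response Dusk.
Species 2 against (Day, Night): payoffs 1, 4 → best response Dusk.
Species 2 against (Day, Mixed): payoffs -2, -8 → best response Day.
Species 2 against (Dusk, Dusk): payoffs -9, -1 → best response Dusk.
Species 2 against (Dusk, Night): payoffs 4, 0 → best response Day.
Species 2 against (Dusk, Mixed): payoffs 7, 4 → best response Day.
Species 3 against (Day, Day): payoffs -2, -4, -5 → best response Dusk.
Species 3 against (Day, Dusk): payoffs 8, 5, -3 → best response Dusk.
Species 3 against (Dusk, Day): payoffs 7, 1, 5 → best response Dusk.
Species 3 against (Dusk, Dusk): payoffs 0, -4, 8 → best response Mixed.
No profile is a mutual best response for all players.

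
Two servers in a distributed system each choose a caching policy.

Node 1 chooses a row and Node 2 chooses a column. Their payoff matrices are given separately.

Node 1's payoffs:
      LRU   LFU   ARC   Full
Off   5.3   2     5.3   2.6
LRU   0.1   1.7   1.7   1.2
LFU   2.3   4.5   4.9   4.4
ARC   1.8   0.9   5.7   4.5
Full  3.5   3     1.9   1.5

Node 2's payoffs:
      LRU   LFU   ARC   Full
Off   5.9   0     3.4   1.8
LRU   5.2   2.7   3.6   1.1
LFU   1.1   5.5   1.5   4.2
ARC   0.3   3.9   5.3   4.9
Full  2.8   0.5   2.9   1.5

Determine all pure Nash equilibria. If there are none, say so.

The pure Nash equilibria are (Off, LRU) and (LFU, LFU) and (ARC, ARC).

Check each profile: it is a Nash equilibrium iff no player can strictly gain by switching unilaterally.
(Off, LRU): Node 1 gets 5.3, best alternative 3.5; Node 2 gets 5.9, best alternative 3.4. No profitable deviation — NE.
(Off, LFU): Node 1 can switch to LFU (2 → 4.5). Not NE.
(Off, ARC): Node 1 can switch to ARC (5.3 → 5.7). Not NE.
(Off, Full): Node 1 can switch to LFU (2.6 → 4.4). Not NE.
(LRU, LRU): Node 1 can switch to Off (0.1 → 5.3). Not NE.
(LRU, LFU): Node 1 can switch to Off (1.7 → 2). Not NE.
(LRU, ARC): Node 1 can switch to Off (1.7 → 5.3). Not NE.
(LRU, Full): Node 1 can switch to Off (1.2 → 2.6). Not NE.
(LFU, LRU): Node 1 can switch to Off (2.3 → 5.3). Not NE.
(LFU, LFU): Node 1 gets 4.5, best alternative 3; Node 2 gets 5.5, best alternative 4.2. No profitable deviation — NE.
(LFU, ARC): Node 1 can switch to Off (4.9 → 5.3). Not NE.
(LFU, Full): Node 1 can switch to ARC (4.4 → 4.5). Not NE.
(ARC, ARC): Node 1 gets 5.7, best alternative 5.3; Node 2 gets 5.3, best alternative 4.9. No profitable deviation — NE.
(The remaining 7 profiles each have a profitable deviation by the same check.)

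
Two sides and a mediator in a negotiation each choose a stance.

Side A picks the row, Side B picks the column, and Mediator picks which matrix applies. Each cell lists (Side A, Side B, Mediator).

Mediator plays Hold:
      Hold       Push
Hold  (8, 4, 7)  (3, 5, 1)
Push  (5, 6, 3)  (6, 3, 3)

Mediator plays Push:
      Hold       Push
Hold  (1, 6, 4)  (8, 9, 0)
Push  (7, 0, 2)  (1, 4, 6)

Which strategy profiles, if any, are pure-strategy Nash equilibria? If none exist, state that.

Side A against (Hold, Hold): payoffs 8, 5 → best response Hold.
Side A against (Hold, Push): payoffs 1, 7 → best response Push.
Side A against (Push, Hold): payoffs 3, 6 → best response Push.
Side A against (Push, Push): payoffs 8, 1 → best response Hold.
Side B against (Hold, Hold): payoffs 4, 5 → best response Push.
Side B against (Hold, Push): payoffs 6, 9 → best response Push.
Side B against (Push, Hold): payoffs 6, 3 → best response Hold.
Side B against (Push, Push): payoffs 0, 4 → best response Push.
Mediator against (Hold, Hold): payoffs 7, 4 → best response Hold.
Mediator against (Hold, Push): payoffs 1, 0 → best response Hold.
Mediator against (Push, Hold): payoffs 3, 2 → best response Hold.
Mediator against (Push, Push): payoffs 3, 6 → best response Push.
No profile is a mutual best response for all players.

No pure-strategy Nash equilibrium.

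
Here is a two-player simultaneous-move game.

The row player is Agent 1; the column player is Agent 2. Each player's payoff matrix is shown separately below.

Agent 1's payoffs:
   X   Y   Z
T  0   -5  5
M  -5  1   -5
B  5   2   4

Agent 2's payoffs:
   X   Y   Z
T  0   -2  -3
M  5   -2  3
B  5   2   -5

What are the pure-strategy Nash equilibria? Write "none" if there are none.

(B, X)

For each player, find the best response to each opponent profile; mutual best responses are the pure NE.
Agent 1 against X: payoffs 0, -5, 5 → best response B.
Agent 1 against Y: payoffs -5, 1, 2 → best response B.
Agent 1 against Z: payoffs 5, -5, 4 → best response T.
Agent 2 against T: payoffs 0, -2, -3 → best response X.
Agent 2 against M: payoffs 5, -2, 3 → best response X.
Agent 2 against B: payoffs 5, 2, -5 → best response X.
Mutual best responses: (B, X).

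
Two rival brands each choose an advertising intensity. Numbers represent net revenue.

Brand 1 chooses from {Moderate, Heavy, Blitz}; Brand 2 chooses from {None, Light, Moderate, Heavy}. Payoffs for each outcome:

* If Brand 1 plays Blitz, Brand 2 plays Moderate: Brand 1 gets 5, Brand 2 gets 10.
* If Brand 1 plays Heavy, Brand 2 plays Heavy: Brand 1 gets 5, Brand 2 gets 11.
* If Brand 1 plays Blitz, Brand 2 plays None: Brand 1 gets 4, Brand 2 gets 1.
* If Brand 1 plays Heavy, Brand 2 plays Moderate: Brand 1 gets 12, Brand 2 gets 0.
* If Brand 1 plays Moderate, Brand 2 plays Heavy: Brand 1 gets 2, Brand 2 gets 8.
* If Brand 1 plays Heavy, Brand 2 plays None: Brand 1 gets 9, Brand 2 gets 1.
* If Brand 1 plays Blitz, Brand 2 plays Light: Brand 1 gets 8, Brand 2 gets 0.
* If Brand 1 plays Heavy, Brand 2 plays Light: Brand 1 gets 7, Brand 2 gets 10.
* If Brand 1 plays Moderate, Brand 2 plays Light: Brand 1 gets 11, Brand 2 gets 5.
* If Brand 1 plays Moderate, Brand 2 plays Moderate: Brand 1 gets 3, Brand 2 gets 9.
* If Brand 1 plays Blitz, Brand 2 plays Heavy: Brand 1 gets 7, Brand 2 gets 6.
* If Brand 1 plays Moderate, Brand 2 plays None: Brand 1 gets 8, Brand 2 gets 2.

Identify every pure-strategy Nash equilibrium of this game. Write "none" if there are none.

none

(Moderate, None): Brand 1 can switch to Heavy (8 → 9). Not NE.
(Moderate, Light): Brand 2 can switch to Moderate (5 → 9). Not NE.
(Moderate, Moderate): Brand 1 can switch to Heavy (3 → 12). Not NE.
(Moderate, Heavy): Brand 1 can switch to Heavy (2 → 5). Not NE.
(Heavy, None): Brand 2 can switch to Light (1 → 10). Not NE.
(Heavy, Light): Brand 1 can switch to Moderate (7 → 11). Not NE.
(Heavy, Moderate): Brand 2 can switch to None (0 → 1). Not NE.
(Heavy, Heavy): Brand 1 can switch to Blitz (5 → 7). Not NE.
(Blitz, None): Brand 1 can switch to Moderate (4 → 8). Not NE.
(Blitz, Light): Brand 1 can switch to Moderate (8 → 11). Not NE.
(Blitz, Moderate): Brand 1 can switch to Heavy (5 → 12). Not NE.
(Blitz, Heavy): Brand 2 can switch to Moderate (6 → 10). Not NE.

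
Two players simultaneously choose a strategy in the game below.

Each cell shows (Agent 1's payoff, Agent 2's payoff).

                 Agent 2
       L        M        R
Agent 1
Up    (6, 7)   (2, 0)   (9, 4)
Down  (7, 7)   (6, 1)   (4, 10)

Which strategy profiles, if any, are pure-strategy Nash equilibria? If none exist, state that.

none

Agent 1 against L: payoffs 6, 7 → best response Down.
Agent 1 against M: payoffs 2, 6 → best response Down.
Agent 1 against R: payoffs 9, 4 → best response Up.
Agent 2 against Up: payoffs 7, 0, 4 → best response L.
Agent 2 against Down: payoffs 7, 1, 10 → best response R.
No profile is a mutual best response for all players.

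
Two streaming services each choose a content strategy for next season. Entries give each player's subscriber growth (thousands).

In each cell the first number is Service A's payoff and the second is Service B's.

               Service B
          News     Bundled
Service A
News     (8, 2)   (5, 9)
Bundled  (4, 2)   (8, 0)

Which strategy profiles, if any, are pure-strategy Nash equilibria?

This game has no pure Nash equilibrium.

Service A against News: payoffs 8, 4 → best response News.
Service A against Bundled: payoffs 5, 8 → best response Bundled.
Service B against News: payoffs 2, 9 → best response Bundled.
Service B against Bundled: payoffs 2, 0 → best response News.
No profile is a mutual best response for all players.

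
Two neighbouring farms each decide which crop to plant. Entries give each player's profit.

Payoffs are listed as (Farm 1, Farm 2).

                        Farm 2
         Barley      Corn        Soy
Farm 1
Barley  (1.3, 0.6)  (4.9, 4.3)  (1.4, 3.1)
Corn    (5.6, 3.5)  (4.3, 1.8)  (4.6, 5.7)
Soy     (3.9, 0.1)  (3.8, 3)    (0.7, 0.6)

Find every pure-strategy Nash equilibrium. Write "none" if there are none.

Pure-strategy Nash equilibria: (Barley, Corn), (Corn, Soy)

Farm 1 against Barley: payoffs 1.3, 5.6, 3.9 → best response Corn.
Farm 1 against Corn: payoffs 4.9, 4.3, 3.8 → best response Barley.
Farm 1 against Soy: payoffs 1.4, 4.6, 0.7 → best response Corn.
Farm 2 against Barley: payoffs 0.6, 4.3, 3.1 → best response Corn.
Farm 2 against Corn: payoffs 3.5, 1.8, 5.7 → best response Soy.
Farm 2 against Soy: payoffs 0.1, 3, 0.6 → best response Corn.
Mutual best responses: (Barley, Corn); (Corn, Soy).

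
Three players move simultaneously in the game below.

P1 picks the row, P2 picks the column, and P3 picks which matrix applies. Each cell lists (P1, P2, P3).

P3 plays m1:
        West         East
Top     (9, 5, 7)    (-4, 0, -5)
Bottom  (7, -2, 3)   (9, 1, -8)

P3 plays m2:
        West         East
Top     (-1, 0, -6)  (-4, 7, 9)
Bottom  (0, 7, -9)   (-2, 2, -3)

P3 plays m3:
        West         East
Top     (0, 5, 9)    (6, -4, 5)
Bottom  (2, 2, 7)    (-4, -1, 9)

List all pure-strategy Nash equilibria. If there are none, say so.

(Top, West, m1): P3 can switch to m3 (7 → 9). Not NE.
(Top, West, m2): P1 can switch to Bottom (-1 → 0). Not NE.
(Top, West, m3): P1 can switch to Bottom (0 → 2). Not NE.
(Top, East, m1): P1 can switch to Bottom (-4 → 9). Not NE.
(Top, East, m2): P1 can switch to Bottom (-4 → -2). Not NE.
(Top, East, m3): P2 can switch to West (-4 → 5). Not NE.
(Bottom, West, m1): P1 can switch to Top (7 → 9). Not NE.
(Bottom, West, m2): P3 can switch to m1 (-9 → 3). Not NE.
(Bottom, West, m3): P1 gets 2, best alternative 0; P2 gets 2, best alternative -1; P3 gets 7, best alternative 3. No profitable deviation — NE.
(The remaining 3 profiles each have a profitable deviation by the same check.)

The unique pure-strategy Nash equilibrium is (Bottom, West, m3).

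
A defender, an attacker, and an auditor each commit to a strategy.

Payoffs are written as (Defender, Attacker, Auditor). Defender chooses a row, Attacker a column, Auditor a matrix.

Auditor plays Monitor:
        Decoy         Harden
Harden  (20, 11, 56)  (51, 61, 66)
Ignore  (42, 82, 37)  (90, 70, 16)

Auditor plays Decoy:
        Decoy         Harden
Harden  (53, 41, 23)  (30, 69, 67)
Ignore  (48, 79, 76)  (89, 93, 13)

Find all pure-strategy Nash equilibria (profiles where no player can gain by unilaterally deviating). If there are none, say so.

(Harden, Decoy, Monitor): Defender can switch to Ignore (20 → 42). Not NE.
(Harden, Decoy, Decoy): Attacker can switch to Harden (41 → 69). Not NE.
(Harden, Harden, Monitor): Defender can switch to Ignore (51 → 90). Not NE.
(Harden, Harden, Decoy): Defender can switch to Ignore (30 → 89). Not NE.
(Ignore, Decoy, Monitor): Auditor can switch to Decoy (37 → 76). Not NE.
(Ignore, Decoy, Decoy): Defender can switch to Harden (48 → 53). Not NE.
(Ignore, Harden, Monitor): Attacker can switch to Decoy (70 → 82). Not NE.
(Ignore, Harden, Decoy): Auditor can switch to Monitor (13 → 16). Not NE.

No pure-strategy Nash equilibrium.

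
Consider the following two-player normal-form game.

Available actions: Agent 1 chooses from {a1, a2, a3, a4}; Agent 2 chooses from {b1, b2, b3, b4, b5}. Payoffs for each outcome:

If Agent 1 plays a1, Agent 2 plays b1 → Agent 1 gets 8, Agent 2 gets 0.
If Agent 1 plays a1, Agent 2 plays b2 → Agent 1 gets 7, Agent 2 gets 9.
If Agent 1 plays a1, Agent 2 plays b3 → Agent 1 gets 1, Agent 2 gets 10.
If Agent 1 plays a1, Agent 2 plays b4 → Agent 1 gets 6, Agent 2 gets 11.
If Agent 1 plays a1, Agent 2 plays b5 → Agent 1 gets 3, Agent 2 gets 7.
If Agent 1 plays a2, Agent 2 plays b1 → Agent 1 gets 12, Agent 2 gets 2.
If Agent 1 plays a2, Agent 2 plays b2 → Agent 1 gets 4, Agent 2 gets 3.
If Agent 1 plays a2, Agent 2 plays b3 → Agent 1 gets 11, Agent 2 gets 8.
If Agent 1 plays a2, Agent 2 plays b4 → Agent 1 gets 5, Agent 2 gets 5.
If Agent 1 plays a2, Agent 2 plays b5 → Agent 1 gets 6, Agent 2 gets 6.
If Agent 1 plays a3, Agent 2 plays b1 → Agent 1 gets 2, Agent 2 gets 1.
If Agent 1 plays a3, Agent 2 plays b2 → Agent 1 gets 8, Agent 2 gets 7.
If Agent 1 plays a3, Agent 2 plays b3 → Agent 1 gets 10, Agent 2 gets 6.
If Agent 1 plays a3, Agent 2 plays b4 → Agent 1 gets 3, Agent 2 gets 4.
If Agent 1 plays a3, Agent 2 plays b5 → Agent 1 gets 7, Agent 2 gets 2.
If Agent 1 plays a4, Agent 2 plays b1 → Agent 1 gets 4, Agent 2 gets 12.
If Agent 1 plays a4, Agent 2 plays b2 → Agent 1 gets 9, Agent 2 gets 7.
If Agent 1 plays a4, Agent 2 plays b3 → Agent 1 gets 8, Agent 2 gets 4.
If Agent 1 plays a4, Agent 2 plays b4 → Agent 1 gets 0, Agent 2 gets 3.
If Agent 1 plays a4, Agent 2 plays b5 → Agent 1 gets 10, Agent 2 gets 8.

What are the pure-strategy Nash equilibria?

(a1, b4); (a2, b3)

Agent 1 against b1: payoffs 8, 12, 2, 4 → best response a2.
Agent 1 against b2: payoffs 7, 4, 8, 9 → best response a4.
Agent 1 against b3: payoffs 1, 11, 10, 8 → best response a2.
Agent 1 against b4: payoffs 6, 5, 3, 0 → best response a1.
Agent 1 against b5: payoffs 3, 6, 7, 10 → best response a4.
Agent 2 against a1: payoffs 0, 9, 10, 11, 7 → best response b4.
Agent 2 against a2: payoffs 2, 3, 8, 5, 6 → best response b3.
Agent 2 against a3: payoffs 1, 7, 6, 4, 2 → best response b2.
Agent 2 against a4: payoffs 12, 7, 4, 3, 8 → best response b1.
Mutual best responses: (a1, b4); (a2, b3).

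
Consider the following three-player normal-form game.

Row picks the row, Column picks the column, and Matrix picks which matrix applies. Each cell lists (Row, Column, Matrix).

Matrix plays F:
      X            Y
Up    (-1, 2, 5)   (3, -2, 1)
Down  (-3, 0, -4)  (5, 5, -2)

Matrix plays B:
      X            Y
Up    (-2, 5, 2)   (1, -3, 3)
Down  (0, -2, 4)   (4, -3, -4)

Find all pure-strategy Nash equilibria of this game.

Pure-strategy Nash equilibria: (Up, X, F); (Down, X, B); (Down, Y, F)

Check each profile: it is a Nash equilibrium iff no player can strictly gain by switching unilaterally.
(Up, X, F): Row gets -1, best alternative -3; Column gets 2, best alternative -2; Matrix gets 5, best alternative 2. No profitable deviation — NE.
(Up, X, B): Row can switch to Down (-2 → 0). Not NE.
(Up, Y, F): Row can switch to Down (3 → 5). Not NE.
(Up, Y, B): Row can switch to Down (1 → 4). Not NE.
(Down, X, F): Row can switch to Up (-3 → -1). Not NE.
(Down, X, B): Row gets 0, best alternative -2; Column gets -2, best alternative -3; Matrix gets 4, best alternative -4. No profitable deviation — NE.
(Down, Y, F): Row gets 5, best alternative 3; Column gets 5, best alternative 0; Matrix gets -2, best alternative -4. No profitable deviation — NE.
(Down, Y, B): Column can switch to X (-3 → -2). Not NE.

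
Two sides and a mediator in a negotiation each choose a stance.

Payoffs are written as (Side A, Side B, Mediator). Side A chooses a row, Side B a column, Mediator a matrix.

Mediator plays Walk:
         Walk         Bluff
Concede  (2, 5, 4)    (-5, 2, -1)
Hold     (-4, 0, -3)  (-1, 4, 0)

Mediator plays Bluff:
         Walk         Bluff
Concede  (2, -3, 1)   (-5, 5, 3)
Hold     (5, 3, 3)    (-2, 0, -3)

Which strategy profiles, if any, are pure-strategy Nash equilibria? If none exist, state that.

The pure Nash equilibria are (Concede, Walk, Walk); (Hold, Walk, Bluff); (Hold, Bluff, Walk).

Check each profile: it is a Nash equilibrium iff no player can strictly gain by switching unilaterally.
(Concede, Walk, Walk): Side A gets 2, best alternative -4; Side B gets 5, best alternative 2; Mediator gets 4, best alternative 1. No profitable deviation — NE.
(Concede, Walk, Bluff): Side A can switch to Hold (2 → 5). Not NE.
(Concede, Bluff, Walk): Side A can switch to Hold (-5 → -1). Not NE.
(Concede, Bluff, Bluff): Side A can switch to Hold (-5 → -2). Not NE.
(Hold, Walk, Walk): Side A can switch to Concede (-4 → 2). Not NE.
(Hold, Walk, Bluff): Side A gets 5, best alternative 2; Side B gets 3, best alternative 0; Mediator gets 3, best alternative -3. No profitable deviation — NE.
(Hold, Bluff, Walk): Side A gets -1, best alternative -5; Side B gets 4, best alternative 0; Mediator gets 0, best alternative -3. No profitable deviation — NE.
(Hold, Bluff, Bluff): Side B can switch to Walk (0 → 3). Not NE.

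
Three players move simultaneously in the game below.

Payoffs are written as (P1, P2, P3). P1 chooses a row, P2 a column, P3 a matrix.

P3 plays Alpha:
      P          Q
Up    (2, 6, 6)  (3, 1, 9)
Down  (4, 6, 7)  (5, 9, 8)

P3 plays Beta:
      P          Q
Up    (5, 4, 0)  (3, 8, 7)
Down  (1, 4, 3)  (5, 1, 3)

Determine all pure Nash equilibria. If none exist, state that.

(Up, P, Alpha): P1 can switch to Down (2 → 4). Not NE.
(Up, P, Beta): P2 can switch to Q (4 → 8). Not NE.
(Up, Q, Alpha): P1 can switch to Down (3 → 5). Not NE.
(Up, Q, Beta): P1 can switch to Down (3 → 5). Not NE.
(Down, P, Alpha): P2 can switch to Q (6 → 9). Not NE.
(Down, P, Beta): P1 can switch to Up (1 → 5). Not NE.
(Down, Q, Alpha): P1 gets 5, best alternative 3; P2 gets 9, best alternative 6; P3 gets 8, best alternative 3. No profitable deviation — NE.
(Down, Q, Beta): P2 can switch to P (1 → 4). Not NE.

(Down, Q, Alpha)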